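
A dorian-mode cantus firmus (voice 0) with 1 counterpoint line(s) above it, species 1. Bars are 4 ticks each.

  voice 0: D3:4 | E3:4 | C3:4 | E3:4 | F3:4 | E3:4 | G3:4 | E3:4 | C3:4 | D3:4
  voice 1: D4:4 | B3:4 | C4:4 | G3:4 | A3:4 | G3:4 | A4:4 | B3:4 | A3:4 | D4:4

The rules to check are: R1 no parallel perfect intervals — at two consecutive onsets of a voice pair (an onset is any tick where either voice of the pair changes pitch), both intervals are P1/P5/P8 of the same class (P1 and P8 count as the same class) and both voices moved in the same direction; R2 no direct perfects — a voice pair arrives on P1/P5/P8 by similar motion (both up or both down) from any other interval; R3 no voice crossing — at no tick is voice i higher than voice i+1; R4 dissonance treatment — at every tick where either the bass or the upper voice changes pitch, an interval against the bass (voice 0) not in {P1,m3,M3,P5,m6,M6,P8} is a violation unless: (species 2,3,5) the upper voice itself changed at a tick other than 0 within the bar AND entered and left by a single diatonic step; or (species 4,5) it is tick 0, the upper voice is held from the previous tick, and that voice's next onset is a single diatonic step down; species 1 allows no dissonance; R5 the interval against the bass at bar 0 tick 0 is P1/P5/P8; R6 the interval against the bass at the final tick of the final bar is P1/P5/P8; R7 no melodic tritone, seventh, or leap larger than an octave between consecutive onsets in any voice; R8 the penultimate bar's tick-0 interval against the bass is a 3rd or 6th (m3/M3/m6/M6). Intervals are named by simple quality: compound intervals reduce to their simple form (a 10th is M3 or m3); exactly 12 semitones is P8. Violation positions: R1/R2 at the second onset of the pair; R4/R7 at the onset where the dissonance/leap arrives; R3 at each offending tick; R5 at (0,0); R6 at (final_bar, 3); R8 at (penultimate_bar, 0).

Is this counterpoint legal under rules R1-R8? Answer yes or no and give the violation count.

bar 0: v0=D3 v1=D4 (P8)
bar 1: v0=E3 v1=B3 (P5)
bar 2: v0=C3 v1=C4 (P8)
bar 3: v0=E3 v1=G3 (m3)
bar 4: v0=F3 v1=A3 (M3)
bar 5: v0=E3 v1=G3 (m3)
bar 6: v0=G3 v1=A4 (M2)
bar 7: v0=E3 v1=B3 (P5)
bar 8: v0=C3 v1=A3 (M6)
bar 9: v0=D3 v1=D4 (P8)
  R4 @ bar6.0: G3/A4 M2 untreated
  R7 @ bar6.0: G3->A4 leap 14st
  R2 @ bar7.0: G3/A4 M2 -> E3/B3 P5 similar
  R7 @ bar7.0: A4->B3 leap 10st
  R2 @ bar9.0: C3/A3 M6 -> D3/D4 P8 similar

No (5 violations)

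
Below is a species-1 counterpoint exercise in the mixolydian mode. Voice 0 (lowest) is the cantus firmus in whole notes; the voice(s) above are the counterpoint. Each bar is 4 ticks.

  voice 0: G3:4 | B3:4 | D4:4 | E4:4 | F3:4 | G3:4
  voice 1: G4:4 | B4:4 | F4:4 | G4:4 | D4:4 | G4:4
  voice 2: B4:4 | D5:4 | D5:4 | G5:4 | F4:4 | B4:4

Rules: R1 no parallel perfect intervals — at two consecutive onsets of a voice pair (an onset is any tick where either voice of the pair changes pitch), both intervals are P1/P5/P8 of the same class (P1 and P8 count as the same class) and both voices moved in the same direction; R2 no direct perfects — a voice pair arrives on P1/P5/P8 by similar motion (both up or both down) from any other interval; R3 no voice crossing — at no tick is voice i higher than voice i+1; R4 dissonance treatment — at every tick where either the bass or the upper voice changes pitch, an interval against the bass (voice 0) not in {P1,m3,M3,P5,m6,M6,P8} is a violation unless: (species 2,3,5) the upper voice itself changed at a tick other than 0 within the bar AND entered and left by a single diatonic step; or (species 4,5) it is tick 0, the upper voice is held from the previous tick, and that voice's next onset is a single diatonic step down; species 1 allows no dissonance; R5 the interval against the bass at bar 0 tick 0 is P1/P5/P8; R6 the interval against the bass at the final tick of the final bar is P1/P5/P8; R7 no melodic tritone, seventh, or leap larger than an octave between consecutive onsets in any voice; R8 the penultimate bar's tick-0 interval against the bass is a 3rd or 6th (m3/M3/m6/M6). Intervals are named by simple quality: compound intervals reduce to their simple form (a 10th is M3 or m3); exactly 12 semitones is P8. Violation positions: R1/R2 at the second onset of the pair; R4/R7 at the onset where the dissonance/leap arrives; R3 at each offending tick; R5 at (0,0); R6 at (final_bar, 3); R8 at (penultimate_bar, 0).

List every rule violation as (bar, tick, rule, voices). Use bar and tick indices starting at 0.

(0, 0, R5, (0, 2))
(1, 0, R1, (0, 1))
(2, 0, R7, (1,))
(3, 0, R2, (1, 2))
(4, 0, R2, (0, 2))
(4, 0, R7, (0,))
(4, 0, R7, (2,))
(4, 0, R8, (0, 2))
(5, 0, R2, (0, 1))
(5, 0, R7, (2,))
(5, 3, R6, (0, 2))

bar 0: v0=G3 v1=G4 v2=B4 downbeat M3
bar 1: v0=B3 v1=B4 v2=D5 downbeat m3
bar 2: v0=D4 v1=F4 v2=D5 downbeat P8
bar 3: v0=E4 v1=G4 v2=G5 downbeat m3
bar 4: v0=F3 v1=D4 v2=F4 downbeat P8
bar 5: v0=G3 v1=G4 v2=B4 downbeat M3
  -> R5 @ bar 0 tick 0 v(0, 2): opens on M3
  -> R1 @ bar 1 tick 0 v(0, 1): G3/G4 P8 -> B3/B4 P8 similar
  -> R7 @ bar 2 tick 0 v(1,): B4->F4 leap 6st
  -> R2 @ bar 3 tick 0 v(1, 2): F4/D5 M6 -> G4/G5 P8 similar
  -> R2 @ bar 4 tick 0 v(0, 2): E4/G5 m3 -> F3/F4 P8 similar
  -> R7 @ bar 4 tick 0 v(0,): E4->F3 leap 11st
  -> R7 @ bar 4 tick 0 v(2,): G5->F4 leap 14st
  -> R8 @ bar 4 tick 0 v(0, 2): penult P8 not 3rd/6th
  -> R2 @ bar 5 tick 0 v(0, 1): F3/D4 M6 -> G3/G4 P8 similar
  -> R7 @ bar 5 tick 0 v(2,): F4->B4 leap 6st
  -> R6 @ bar 5 tick 3 v(0, 2): closes on M3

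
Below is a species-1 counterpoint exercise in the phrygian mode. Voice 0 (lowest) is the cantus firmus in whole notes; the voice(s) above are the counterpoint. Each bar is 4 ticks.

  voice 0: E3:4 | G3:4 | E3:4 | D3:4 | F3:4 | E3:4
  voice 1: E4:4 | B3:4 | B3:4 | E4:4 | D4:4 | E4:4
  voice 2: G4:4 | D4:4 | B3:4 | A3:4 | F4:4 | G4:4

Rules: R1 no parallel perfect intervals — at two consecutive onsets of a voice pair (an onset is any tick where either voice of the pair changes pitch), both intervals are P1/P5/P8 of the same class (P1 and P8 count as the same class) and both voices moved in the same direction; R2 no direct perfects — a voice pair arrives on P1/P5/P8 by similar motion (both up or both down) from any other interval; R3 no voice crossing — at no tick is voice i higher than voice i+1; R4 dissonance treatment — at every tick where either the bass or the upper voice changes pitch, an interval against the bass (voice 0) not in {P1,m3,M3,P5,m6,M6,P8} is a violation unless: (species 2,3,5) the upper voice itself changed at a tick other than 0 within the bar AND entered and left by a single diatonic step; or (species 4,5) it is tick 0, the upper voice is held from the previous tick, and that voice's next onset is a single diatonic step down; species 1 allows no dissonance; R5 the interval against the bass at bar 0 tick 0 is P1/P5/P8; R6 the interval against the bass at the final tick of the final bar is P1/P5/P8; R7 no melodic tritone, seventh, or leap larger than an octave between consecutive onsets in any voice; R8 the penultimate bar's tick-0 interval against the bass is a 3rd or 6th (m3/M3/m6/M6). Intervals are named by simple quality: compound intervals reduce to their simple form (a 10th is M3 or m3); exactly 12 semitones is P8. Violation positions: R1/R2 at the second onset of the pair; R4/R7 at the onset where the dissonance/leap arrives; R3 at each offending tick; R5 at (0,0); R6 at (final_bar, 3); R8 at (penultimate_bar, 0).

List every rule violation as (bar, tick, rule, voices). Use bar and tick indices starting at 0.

(0, 0, R5, (0, 2))
(2, 0, R1, (0, 2))
(3, 0, R1, (0, 2))
(3, 0, R3, (1, 2))
(3, 0, R4, (0, 1))
(3, 1, R3, (1, 2))
(3, 2, R3, (1, 2))
(3, 3, R3, (1, 2))
(4, 0, R2, (0, 2))
(4, 0, R8, (0, 2))
(5, 3, R6, (0, 2))

bar 0: v0=E3 v1=E4 v2=G4 downbeat m3
bar 1: v0=G3 v1=B3 v2=D4 downbeat P5
bar 2: v0=E3 v1=B3 v2=B3 downbeat P5
bar 3: v0=D3 v1=E4 v2=A3 downbeat P5
bar 4: v0=F3 v1=D4 v2=F4 downbeat P8
bar 5: v0=E3 v1=E4 v2=G4 downbeat m3
  -> R5 @ bar 0 tick 0 v(0, 2): opens on m3
  -> R1 @ bar 2 tick 0 v(0, 2): G3/D4 P5 -> E3/B3 P5 similar
  -> R1 @ bar 3 tick 0 v(0, 2): E3/B3 P5 -> D3/A3 P5 similar
  -> R3 @ bar 3 tick 0 v(1, 2): E4 above A3
  -> R4 @ bar 3 tick 0 v(0, 1): D3/E4 M2 untreated
  -> R3 @ bar 3 tick 1 v(1, 2): E4 above A3
  -> R3 @ bar 3 tick 2 v(1, 2): E4 above A3
  -> R3 @ bar 3 tick 3 v(1, 2): E4 above A3
  -> R2 @ bar 4 tick 0 v(0, 2): D3/A3 P5 -> F3/F4 P8 similar
  -> R8 @ bar 4 tick 0 v(0, 2): penult P8 not 3rd/6th
  -> R6 @ bar 5 tick 3 v(0, 2): closes on m3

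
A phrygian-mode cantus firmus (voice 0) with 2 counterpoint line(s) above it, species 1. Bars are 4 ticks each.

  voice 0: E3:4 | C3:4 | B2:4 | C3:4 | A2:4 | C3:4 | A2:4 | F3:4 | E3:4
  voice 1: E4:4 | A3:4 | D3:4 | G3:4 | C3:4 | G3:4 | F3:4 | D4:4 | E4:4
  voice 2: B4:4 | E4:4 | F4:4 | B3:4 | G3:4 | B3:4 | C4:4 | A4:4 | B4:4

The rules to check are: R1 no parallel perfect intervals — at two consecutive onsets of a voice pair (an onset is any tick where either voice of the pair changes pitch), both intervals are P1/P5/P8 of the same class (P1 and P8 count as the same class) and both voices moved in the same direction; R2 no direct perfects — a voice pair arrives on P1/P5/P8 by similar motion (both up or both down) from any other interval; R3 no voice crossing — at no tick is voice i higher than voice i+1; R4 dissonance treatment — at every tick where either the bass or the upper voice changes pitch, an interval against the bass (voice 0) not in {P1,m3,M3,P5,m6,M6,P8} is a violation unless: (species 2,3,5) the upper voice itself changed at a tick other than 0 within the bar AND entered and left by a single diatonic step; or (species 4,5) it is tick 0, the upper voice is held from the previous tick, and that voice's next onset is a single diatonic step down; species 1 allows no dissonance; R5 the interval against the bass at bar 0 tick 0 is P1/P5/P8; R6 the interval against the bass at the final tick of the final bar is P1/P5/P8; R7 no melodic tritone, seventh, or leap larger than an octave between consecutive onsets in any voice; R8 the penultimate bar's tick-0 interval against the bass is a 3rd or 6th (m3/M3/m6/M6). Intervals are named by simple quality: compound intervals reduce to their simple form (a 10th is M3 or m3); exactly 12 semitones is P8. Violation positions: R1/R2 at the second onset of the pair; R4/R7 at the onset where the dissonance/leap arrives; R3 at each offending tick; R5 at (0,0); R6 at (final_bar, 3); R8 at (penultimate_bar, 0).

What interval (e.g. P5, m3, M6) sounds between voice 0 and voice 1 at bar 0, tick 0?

voice 0=E3 voice 1=E4 -> P8

P8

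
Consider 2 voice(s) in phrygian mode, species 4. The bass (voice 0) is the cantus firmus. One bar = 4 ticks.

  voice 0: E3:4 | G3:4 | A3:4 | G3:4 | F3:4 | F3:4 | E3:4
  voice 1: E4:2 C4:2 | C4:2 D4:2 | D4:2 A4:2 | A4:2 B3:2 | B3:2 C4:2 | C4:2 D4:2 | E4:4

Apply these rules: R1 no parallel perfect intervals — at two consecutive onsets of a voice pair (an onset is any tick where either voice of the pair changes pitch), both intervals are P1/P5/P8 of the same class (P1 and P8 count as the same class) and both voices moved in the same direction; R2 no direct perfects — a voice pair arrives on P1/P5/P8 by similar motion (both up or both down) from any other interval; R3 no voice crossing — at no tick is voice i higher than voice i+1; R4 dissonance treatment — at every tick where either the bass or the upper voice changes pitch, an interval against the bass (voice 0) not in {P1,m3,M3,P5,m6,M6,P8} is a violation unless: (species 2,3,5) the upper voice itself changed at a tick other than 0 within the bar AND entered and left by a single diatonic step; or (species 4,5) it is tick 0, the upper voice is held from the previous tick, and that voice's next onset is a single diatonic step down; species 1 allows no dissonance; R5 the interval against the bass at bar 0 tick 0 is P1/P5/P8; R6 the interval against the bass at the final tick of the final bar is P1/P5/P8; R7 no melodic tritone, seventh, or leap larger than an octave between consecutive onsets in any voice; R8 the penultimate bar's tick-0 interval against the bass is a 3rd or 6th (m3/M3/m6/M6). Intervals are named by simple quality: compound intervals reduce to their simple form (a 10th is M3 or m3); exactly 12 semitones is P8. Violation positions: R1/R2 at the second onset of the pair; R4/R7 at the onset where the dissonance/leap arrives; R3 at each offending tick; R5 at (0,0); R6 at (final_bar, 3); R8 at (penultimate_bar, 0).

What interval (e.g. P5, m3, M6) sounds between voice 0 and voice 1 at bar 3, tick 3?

voice 0=G3 voice 1=B3 -> M3

M3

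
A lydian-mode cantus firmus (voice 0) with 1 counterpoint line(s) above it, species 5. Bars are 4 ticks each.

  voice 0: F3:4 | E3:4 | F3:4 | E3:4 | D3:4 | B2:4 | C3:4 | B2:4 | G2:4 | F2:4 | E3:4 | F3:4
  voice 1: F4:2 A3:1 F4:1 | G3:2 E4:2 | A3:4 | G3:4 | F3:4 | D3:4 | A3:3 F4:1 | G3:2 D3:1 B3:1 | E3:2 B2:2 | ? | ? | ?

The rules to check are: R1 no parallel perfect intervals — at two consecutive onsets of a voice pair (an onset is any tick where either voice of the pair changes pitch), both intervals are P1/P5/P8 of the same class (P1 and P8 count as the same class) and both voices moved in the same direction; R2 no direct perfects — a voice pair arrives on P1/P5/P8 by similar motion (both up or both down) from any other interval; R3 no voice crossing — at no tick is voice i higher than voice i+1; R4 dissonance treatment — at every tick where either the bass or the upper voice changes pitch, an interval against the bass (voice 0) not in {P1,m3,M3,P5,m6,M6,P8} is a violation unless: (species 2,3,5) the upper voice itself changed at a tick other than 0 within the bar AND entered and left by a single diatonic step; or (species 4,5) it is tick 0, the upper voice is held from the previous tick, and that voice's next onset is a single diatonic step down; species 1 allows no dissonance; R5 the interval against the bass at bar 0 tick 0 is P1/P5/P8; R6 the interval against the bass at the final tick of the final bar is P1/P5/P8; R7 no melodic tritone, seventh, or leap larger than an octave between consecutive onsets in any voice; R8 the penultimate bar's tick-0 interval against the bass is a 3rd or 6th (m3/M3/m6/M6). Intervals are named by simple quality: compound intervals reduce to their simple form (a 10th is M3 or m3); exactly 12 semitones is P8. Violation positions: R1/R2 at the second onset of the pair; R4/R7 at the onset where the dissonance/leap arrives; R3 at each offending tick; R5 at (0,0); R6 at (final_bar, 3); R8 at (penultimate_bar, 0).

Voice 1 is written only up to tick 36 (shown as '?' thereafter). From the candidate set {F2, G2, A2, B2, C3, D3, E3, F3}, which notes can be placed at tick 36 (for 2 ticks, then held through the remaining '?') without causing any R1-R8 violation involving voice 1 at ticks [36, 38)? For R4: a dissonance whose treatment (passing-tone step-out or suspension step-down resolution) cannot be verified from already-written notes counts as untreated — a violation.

F2: violates R2,R7
G2: violates R4
A2: legal
B2: violates R4
C3: legal
D3: legal
E3: violates R4
F3: violates R7

{A2, C3, D3}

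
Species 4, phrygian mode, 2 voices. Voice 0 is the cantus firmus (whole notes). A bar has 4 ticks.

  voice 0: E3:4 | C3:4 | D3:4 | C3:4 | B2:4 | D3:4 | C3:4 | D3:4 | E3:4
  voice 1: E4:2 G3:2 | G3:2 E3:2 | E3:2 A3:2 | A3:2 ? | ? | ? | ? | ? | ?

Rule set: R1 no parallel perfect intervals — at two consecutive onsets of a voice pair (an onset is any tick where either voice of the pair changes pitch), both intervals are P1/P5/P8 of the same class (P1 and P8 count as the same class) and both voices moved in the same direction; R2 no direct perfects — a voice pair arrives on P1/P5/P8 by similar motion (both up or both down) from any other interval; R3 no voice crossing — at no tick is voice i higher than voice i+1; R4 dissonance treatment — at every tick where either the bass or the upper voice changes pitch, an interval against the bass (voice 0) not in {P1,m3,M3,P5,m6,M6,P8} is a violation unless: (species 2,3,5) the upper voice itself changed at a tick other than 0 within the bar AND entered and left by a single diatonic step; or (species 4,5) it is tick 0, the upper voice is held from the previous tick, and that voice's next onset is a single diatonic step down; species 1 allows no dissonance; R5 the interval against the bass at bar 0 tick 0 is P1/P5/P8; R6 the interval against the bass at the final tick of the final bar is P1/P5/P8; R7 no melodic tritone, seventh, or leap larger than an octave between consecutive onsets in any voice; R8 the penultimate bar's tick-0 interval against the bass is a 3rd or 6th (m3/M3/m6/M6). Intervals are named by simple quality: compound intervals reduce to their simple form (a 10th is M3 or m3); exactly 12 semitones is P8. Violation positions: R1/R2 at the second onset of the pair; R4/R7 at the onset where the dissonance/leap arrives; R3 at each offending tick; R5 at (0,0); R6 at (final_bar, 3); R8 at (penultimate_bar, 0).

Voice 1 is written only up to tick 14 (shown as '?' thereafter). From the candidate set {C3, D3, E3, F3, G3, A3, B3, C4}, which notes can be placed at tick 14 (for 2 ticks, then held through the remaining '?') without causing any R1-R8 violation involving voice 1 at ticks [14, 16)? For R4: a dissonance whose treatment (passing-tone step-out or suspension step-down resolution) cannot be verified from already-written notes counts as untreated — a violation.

C3: legal
D3: violates R4
E3: legal
F3: violates R4
G3: legal
A3: legal
B3: violates R4
C4: legal

{A3, C3, C4, E3, G3}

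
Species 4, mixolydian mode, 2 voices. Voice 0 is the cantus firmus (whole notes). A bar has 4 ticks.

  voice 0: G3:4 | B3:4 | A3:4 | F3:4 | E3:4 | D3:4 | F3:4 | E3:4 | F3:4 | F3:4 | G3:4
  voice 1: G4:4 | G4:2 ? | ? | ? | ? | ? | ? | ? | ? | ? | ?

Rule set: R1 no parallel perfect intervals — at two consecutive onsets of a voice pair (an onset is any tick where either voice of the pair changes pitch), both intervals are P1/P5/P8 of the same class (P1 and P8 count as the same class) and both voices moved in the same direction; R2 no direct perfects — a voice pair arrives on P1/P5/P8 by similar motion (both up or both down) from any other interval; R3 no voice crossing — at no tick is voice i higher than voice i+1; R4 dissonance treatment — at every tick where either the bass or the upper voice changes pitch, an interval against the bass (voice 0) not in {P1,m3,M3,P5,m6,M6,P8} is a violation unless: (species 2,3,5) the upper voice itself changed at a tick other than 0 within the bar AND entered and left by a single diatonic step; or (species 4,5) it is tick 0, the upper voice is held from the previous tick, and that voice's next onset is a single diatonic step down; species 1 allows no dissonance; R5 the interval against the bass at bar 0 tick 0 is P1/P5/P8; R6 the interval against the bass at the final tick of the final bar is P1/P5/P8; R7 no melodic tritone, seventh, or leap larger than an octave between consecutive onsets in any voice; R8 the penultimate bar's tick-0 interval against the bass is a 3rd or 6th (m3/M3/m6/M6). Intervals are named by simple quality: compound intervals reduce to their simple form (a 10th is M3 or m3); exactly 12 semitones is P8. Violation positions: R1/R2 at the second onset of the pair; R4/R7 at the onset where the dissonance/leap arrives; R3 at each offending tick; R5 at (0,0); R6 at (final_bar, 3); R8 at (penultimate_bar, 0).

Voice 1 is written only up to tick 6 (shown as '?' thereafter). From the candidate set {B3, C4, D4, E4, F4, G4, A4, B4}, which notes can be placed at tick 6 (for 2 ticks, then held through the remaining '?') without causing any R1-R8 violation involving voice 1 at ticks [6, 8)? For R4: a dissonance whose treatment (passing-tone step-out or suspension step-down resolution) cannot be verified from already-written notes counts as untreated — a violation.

{B3, B4, D4, G4}

B3: legal
C4: violates R4
D4: legal
E4: violates R4
F4: violates R4
G4: legal
A4: violates R4
B4: legal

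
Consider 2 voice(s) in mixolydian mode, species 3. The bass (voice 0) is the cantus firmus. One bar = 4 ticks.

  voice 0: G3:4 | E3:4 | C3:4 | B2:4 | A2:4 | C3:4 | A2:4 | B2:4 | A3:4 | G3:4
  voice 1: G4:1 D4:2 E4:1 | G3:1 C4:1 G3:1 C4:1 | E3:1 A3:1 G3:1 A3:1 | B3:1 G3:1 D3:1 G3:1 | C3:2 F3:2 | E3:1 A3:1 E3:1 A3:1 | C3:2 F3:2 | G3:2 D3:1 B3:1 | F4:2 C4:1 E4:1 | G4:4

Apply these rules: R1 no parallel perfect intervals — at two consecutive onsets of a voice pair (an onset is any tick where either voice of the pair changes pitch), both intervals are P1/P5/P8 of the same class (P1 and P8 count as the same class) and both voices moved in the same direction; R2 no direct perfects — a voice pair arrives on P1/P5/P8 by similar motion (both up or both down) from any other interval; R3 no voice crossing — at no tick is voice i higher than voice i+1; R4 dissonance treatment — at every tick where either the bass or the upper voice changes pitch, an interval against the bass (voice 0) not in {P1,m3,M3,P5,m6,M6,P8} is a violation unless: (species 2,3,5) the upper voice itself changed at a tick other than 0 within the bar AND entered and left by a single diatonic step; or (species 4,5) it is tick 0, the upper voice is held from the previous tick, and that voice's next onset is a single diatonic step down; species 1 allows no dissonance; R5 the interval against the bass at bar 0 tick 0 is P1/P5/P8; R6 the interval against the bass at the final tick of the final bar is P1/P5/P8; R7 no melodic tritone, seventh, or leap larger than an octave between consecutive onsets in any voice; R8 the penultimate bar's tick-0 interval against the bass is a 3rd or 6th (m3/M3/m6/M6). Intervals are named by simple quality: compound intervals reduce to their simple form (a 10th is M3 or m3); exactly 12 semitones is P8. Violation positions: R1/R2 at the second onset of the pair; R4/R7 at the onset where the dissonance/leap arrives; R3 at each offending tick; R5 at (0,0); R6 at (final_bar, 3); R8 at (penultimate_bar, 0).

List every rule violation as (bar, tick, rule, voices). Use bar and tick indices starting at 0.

bar 0: v0=G3 v1=G4 downbeat P8
bar 1: v0=E3 v1=G3 downbeat m3
bar 2: v0=C3 v1=E3 downbeat M3
bar 3: v0=B2 v1=B3 downbeat P8
bar 4: v0=A2 v1=C3 downbeat m3
bar 5: v0=C3 v1=E3 downbeat M3
bar 6: v0=A2 v1=C3 downbeat m3
bar 7: v0=B2 v1=G3 downbeat m6
bar 8: v0=A3 v1=F4 downbeat m6
bar 9: v0=G3 v1=G4 downbeat P8
  -> R7 @ bar 8 tick 0 v(0,): B2->A3 leap 10st
  -> R7 @ bar 8 tick 0 v(1,): B3->F4 leap 6st

(8, 0, R7, (0,))
(8, 0, R7, (1,))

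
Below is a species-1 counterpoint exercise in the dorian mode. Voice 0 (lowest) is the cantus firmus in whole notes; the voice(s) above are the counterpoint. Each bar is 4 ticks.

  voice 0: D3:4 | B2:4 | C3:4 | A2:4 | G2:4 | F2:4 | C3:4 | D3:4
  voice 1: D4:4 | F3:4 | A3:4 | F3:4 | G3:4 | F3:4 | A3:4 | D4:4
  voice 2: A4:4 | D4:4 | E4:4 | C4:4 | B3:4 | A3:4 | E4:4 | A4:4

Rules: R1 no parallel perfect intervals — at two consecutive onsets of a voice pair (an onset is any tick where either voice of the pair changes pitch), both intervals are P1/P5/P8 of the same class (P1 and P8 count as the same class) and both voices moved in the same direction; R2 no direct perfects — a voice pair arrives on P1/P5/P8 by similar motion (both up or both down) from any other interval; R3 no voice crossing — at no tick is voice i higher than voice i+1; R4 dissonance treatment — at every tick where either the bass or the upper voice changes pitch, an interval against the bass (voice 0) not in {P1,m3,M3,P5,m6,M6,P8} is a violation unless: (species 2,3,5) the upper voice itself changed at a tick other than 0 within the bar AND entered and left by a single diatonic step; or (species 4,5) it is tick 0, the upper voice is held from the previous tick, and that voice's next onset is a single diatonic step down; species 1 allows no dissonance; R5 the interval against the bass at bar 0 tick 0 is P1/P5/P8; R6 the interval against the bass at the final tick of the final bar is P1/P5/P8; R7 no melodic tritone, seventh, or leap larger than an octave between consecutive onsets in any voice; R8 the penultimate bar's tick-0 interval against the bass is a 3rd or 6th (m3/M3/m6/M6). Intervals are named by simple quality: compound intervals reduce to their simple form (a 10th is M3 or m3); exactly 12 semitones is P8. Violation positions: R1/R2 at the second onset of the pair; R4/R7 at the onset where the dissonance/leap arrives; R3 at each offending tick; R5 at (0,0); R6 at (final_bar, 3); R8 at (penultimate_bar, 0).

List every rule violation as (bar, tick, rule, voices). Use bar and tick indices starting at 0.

(1, 0, R4, (0, 1))
(2, 0, R2, (1, 2))
(3, 0, R1, (1, 2))
(5, 0, R1, (0, 1))
(6, 0, R2, (1, 2))
(7, 0, R1, (1, 2))
(7, 0, R2, (0, 1))
(7, 0, R2, (0, 2))

bar 0: v0=D3 v1=D4 v2=A4 downbeat P5
bar 1: v0=B2 v1=F3 v2=D4 downbeat m3
bar 2: v0=C3 v1=A3 v2=E4 downbeat M3
bar 3: v0=A2 v1=F3 v2=C4 downbeat m3
bar 4: v0=G2 v1=G3 v2=B3 downbeat M3
bar 5: v0=F2 v1=F3 v2=A3 downbeat M3
bar 6: v0=C3 v1=A3 v2=E4 downbeat M3
bar 7: v0=D3 v1=D4 v2=A4 downbeat P5
  -> R4 @ bar 1 tick 0 v(0, 1): B2/F3 TT untreated
  -> R2 @ bar 2 tick 0 v(1, 2): F3/D4 M6 -> A3/E4 P5 similar
  -> R1 @ bar 3 tick 0 v(1, 2): A3/E4 P5 -> F3/C4 P5 similar
  -> R1 @ bar 5 tick 0 v(0, 1): G2/G3 P8 -> F2/F3 P8 similar
  -> R2 @ bar 6 tick 0 v(1, 2): F3/A3 M3 -> A3/E4 P5 similar
  -> R1 @ bar 7 tick 0 v(1, 2): A3/E4 P5 -> D4/A4 P5 similar
  -> R2 @ bar 7 tick 0 v(0, 1): C3/A3 M6 -> D3/D4 P8 similar
  -> R2 @ bar 7 tick 0 v(0, 2): C3/E4 M3 -> D3/A4 P5 similar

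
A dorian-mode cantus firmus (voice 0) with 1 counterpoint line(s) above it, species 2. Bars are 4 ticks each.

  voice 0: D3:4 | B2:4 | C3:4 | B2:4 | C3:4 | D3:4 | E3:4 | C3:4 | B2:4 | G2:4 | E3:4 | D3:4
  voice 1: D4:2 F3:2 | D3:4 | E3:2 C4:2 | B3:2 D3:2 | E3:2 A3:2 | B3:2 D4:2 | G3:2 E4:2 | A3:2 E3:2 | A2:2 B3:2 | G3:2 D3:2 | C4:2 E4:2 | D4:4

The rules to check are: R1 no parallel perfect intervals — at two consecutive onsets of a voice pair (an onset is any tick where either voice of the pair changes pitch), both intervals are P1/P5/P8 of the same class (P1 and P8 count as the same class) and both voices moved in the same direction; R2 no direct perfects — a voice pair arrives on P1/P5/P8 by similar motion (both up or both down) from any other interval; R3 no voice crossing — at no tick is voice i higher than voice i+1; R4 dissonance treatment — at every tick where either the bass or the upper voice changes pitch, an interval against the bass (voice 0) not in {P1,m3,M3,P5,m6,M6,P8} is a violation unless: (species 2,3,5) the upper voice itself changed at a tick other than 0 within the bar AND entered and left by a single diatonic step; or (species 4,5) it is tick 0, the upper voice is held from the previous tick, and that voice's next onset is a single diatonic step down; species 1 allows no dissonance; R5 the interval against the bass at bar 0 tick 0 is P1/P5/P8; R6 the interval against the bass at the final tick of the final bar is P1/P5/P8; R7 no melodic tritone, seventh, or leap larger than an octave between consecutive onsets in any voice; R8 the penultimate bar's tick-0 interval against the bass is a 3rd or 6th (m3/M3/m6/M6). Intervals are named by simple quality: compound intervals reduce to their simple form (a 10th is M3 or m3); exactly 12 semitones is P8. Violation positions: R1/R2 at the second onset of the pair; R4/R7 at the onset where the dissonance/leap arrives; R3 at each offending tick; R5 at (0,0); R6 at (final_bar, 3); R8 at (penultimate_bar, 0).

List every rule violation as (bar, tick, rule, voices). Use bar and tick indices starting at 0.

bar 0: v0=D3 v1=D4 downbeat P8
bar 1: v0=B2 v1=D3 downbeat m3
bar 2: v0=C3 v1=E3 downbeat M3
bar 3: v0=B2 v1=B3 downbeat P8
bar 4: v0=C3 v1=E3 downbeat M3
bar 5: v0=D3 v1=B3 downbeat M6
bar 6: v0=E3 v1=G3 downbeat m3
bar 7: v0=C3 v1=A3 downbeat M6
bar 8: v0=B2 v1=A2 downbeat M2
bar 9: v0=G2 v1=G3 downbeat P8
bar 10: v0=E3 v1=C4 downbeat m6
bar 11: v0=D3 v1=D4 downbeat P8
  -> R1 @ bar 3 tick 0 v(0, 1): C3/C4 P8 -> B2/B3 P8 similar
  -> R3 @ bar 8 tick 0 v(0, 1): B2 above A2
  -> R4 @ bar 8 tick 0 v(0, 1): B2/A2 M2 untreated
  -> R3 @ bar 8 tick 1 v(0, 1): B2 above A2
  -> R7 @ bar 8 tick 2 v(1,): A2->B3 leap 14st
  -> R1 @ bar 9 tick 0 v(0, 1): B2/B3 P8 -> G2/G3 P8 similar
  -> R7 @ bar 10 tick 0 v(1,): D3->C4 leap 10st
  -> R1 @ bar 11 tick 0 v(0, 1): E3/E4 P8 -> D3/D4 P8 similar

(3, 0, R1, (0, 1))
(8, 0, R3, (0, 1))
(8, 0, R4, (0, 1))
(8, 1, R3, (0, 1))
(8, 2, R7, (1,))
(9, 0, R1, (0, 1))
(10, 0, R7, (1,))
(11, 0, R1, (0, 1))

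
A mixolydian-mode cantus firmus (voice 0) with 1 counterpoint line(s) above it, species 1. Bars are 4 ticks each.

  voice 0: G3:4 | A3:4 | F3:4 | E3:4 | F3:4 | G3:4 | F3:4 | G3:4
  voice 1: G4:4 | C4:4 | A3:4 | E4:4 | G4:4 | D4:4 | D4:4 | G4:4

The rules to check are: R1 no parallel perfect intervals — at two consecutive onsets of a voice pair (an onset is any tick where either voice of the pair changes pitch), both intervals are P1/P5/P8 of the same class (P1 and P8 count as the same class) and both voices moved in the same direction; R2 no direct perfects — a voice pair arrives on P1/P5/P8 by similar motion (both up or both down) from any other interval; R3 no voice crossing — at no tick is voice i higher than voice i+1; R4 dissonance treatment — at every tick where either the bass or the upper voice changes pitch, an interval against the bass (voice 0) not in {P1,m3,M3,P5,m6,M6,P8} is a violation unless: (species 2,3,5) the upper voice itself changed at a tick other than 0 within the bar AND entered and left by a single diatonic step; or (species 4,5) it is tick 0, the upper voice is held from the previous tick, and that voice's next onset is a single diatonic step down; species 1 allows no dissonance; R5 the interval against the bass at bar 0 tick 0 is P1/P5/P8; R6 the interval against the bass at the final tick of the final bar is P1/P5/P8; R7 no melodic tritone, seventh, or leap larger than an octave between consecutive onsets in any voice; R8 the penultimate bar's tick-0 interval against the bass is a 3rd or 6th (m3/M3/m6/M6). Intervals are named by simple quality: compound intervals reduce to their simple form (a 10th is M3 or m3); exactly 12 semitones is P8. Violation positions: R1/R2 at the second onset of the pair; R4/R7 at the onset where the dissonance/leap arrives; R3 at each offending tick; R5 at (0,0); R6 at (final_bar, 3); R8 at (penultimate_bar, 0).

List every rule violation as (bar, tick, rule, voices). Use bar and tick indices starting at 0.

bar 0: v0=G3 v1=G4 downbeat P8
bar 1: v0=A3 v1=C4 downbeat m3
bar 2: v0=F3 v1=A3 downbeat M3
bar 3: v0=E3 v1=E4 downbeat P8
bar 4: v0=F3 v1=G4 downbeat M2
bar 5: v0=G3 v1=D4 downbeat P5
bar 6: v0=F3 v1=D4 downbeat M6
bar 7: v0=G3 v1=G4 downbeat P8
  -> R4 @ bar 4 tick 0 v(0, 1): F3/G4 M2 untreated
  -> R2 @ bar 7 tick 0 v(0, 1): F3/D4 M6 -> G3/G4 P8 similar

(4, 0, R4, (0, 1))
(7, 0, R2, (0, 1))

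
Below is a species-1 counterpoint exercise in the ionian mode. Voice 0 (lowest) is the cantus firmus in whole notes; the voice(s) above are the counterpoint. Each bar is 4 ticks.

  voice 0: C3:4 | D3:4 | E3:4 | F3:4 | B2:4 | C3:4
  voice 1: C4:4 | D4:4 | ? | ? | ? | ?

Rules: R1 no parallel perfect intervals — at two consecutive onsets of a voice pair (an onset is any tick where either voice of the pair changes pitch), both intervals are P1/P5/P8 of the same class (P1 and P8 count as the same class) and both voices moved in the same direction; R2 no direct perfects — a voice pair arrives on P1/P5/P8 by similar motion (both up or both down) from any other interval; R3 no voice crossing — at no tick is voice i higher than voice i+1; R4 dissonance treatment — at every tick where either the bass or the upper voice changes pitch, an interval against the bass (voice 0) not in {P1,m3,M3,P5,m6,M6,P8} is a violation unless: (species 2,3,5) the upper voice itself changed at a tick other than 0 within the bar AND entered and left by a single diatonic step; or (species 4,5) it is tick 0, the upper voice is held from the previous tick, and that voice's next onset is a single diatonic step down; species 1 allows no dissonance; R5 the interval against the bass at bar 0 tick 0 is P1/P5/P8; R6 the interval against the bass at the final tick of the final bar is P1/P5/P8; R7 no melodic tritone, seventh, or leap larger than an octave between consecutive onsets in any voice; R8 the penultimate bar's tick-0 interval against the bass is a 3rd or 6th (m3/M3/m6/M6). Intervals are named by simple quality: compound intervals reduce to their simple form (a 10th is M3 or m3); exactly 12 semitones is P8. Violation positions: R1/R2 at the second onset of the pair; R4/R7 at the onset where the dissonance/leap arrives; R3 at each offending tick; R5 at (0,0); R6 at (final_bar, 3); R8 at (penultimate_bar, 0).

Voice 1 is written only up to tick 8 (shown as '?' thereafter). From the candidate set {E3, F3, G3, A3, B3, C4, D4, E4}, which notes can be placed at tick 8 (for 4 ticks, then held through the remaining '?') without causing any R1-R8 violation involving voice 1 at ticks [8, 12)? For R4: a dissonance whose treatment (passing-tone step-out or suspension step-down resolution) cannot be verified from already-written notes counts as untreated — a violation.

E3: violates R7
F3: violates R4
G3: legal
A3: violates R4
B3: legal
C4: legal
D4: violates R4
E4: violates R1

{B3, C4, G3}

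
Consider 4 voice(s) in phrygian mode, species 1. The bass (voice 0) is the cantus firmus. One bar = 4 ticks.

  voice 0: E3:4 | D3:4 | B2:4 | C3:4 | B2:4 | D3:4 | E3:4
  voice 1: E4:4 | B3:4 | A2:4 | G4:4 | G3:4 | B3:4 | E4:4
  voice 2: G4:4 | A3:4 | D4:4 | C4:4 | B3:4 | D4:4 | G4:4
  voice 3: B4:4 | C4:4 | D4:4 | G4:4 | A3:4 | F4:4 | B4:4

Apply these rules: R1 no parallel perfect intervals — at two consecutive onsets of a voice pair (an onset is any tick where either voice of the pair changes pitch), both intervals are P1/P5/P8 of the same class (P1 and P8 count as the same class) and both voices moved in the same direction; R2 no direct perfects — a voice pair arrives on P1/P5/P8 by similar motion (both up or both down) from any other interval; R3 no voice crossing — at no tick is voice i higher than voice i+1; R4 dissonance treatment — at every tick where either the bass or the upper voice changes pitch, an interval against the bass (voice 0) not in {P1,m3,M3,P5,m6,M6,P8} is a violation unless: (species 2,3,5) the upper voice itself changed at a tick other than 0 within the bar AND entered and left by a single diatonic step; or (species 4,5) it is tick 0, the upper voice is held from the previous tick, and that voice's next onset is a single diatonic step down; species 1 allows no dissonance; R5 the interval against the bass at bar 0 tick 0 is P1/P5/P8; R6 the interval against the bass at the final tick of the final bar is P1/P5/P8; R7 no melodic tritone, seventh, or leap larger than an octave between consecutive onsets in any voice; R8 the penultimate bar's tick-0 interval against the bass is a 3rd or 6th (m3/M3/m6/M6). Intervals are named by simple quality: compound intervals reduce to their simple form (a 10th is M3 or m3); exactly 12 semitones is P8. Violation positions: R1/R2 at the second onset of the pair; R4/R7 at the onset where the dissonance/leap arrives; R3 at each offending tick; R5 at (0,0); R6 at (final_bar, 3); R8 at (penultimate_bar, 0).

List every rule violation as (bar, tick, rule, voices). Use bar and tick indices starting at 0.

(0, 0, R5, (0, 2))
(1, 0, R2, (0, 2))
(1, 0, R3, (1, 2))
(1, 0, R4, (0, 3))
(1, 0, R7, (2,))
(1, 0, R7, (3,))
(1, 1, R3, (1, 2))
(1, 2, R3, (1, 2))
(1, 3, R3, (1, 2))
(2, 0, R2, (2, 3))
(2, 0, R3, (0, 1))
(2, 0, R4, (0, 1))
(2, 0, R7, (1,))
(2, 1, R3, (0, 1))
(2, 2, R3, (0, 1))
(2, 3, R3, (0, 1))
(3, 0, R2, (0, 1))
(3, 0, R2, (0, 3))
(3, 0, R2, (1, 3))
(3, 0, R3, (1, 2))
(3, 0, R7, (1,))
(3, 1, R3, (1, 2))
(3, 2, R3, (1, 2))
(3, 3, R3, (1, 2))
(4, 0, R1, (0, 2))
(4, 0, R3, (2, 3))
(4, 0, R4, (0, 3))
(4, 0, R7, (3,))
(4, 1, R3, (2, 3))
(4, 2, R3, (2, 3))
(4, 3, R3, (2, 3))
(5, 0, R1, (0, 2))
(5, 0, R8, (0, 2))
(6, 0, R2, (0, 1))
(6, 0, R2, (0, 3))
(6, 0, R2, (1, 3))
(6, 0, R7, (3,))
(6, 3, R6, (0, 2))

bar 0: v0=E3 v1=E4 v2=G4 v3=B4 downbeat P5
bar 1: v0=D3 v1=B3 v2=A3 v3=C4 downbeat m7
bar 2: v0=B2 v1=A2 v2=D4 v3=D4 downbeat m3
bar 3: v0=C3 v1=G4 v2=C4 v3=G4 downbeat P5
bar 4: v0=B2 v1=G3 v2=B3 v3=A3 downbeat m7
bar 5: v0=D3 v1=B3 v2=D4 v3=F4 downbeat m3
bar 6: v0=E3 v1=E4 v2=G4 v3=B4 downbeat P5
  -> R5 @ bar 0 tick 0 v(0, 2): opens on m3
  -> R2 @ bar 1 tick 0 v(0, 2): E3/G4 m3 -> D3/A3 P5 similar
  -> R3 @ bar 1 tick 0 v(1, 2): B3 above A3
  -> R4 @ bar 1 tick 0 v(0, 3): D3/C4 m7 untreated
  -> R7 @ bar 1 tick 0 v(2,): G4->A3 leap 10st
  -> R7 @ bar 1 tick 0 v(3,): B4->C4 leap 11st
  -> R3 @ bar 1 tick 1 v(1, 2): B3 above A3
  -> R3 @ bar 1 tick 2 v(1, 2): B3 above A3
  -> R3 @ bar 1 tick 3 v(1, 2): B3 above A3
  -> R2 @ bar 2 tick 0 v(2, 3): A3/C4 m3 -> D4/D4 P1 similar
  -> R3 @ bar 2 tick 0 v(0, 1): B2 above A2
  -> R4 @ bar 2 tick 0 v(0, 1): B2/A2 M2 untreated
  -> R7 @ bar 2 tick 0 v(1,): B3->A2 leap 14st
  -> R3 @ bar 2 tick 1 v(0, 1): B2 above A2
  -> R3 @ bar 2 tick 2 v(0, 1): B2 above A2
  -> R3 @ bar 2 tick 3 v(0, 1): B2 above A2
  -> R2 @ bar 3 tick 0 v(0, 1): B2/A2 M2 -> C3/G4 P5 similar
  -> R2 @ bar 3 tick 0 v(0, 3): B2/D4 m3 -> C3/G4 P5 similar
  -> R2 @ bar 3 tick 0 v(1, 3): A2/D4 P4 -> G4/G4 P1 similar
  -> R3 @ bar 3 tick 0 v(1, 2): G4 above C4
  -> R7 @ bar 3 tick 0 v(1,): A2->G4 leap 22st
  -> R3 @ bar 3 tick 1 v(1, 2): G4 above C4
  -> R3 @ bar 3 tick 2 v(1, 2): G4 above C4
  -> R3 @ bar 3 tick 3 v(1, 2): G4 above C4
  -> R1 @ bar 4 tick 0 v(0, 2): C3/C4 P8 -> B2/B3 P8 similar
  -> R3 @ bar 4 tick 0 v(2, 3): B3 above A3
  -> R4 @ bar 4 tick 0 v(0, 3): B2/A3 m7 untreated
  -> R7 @ bar 4 tick 0 v(3,): G4->A3 leap 10st
  -> R3 @ bar 4 tick 1 v(2, 3): B3 above A3
  -> R3 @ bar 4 tick 2 v(2, 3): B3 above A3
  -> R3 @ bar 4 tick 3 v(2, 3): B3 above A3
  -> R1 @ bar 5 tick 0 v(0, 2): B2/B3 P8 -> D3/D4 P8 similar
  -> R8 @ bar 5 tick 0 v(0, 2): penult P8 not 3rd/6th
  -> R2 @ bar 6 tick 0 v(0, 1): D3/B3 M6 -> E3/E4 P8 similar
  -> R2 @ bar 6 tick 0 v(0, 3): D3/F4 m3 -> E3/B4 P5 similar
  -> R2 @ bar 6 tick 0 v(1, 3): B3/F4 TT -> E4/B4 P5 similar
  -> R7 @ bar 6 tick 0 v(3,): F4->B4 leap 6st
  -> R6 @ bar 6 tick 3 v(0, 2): closes on m3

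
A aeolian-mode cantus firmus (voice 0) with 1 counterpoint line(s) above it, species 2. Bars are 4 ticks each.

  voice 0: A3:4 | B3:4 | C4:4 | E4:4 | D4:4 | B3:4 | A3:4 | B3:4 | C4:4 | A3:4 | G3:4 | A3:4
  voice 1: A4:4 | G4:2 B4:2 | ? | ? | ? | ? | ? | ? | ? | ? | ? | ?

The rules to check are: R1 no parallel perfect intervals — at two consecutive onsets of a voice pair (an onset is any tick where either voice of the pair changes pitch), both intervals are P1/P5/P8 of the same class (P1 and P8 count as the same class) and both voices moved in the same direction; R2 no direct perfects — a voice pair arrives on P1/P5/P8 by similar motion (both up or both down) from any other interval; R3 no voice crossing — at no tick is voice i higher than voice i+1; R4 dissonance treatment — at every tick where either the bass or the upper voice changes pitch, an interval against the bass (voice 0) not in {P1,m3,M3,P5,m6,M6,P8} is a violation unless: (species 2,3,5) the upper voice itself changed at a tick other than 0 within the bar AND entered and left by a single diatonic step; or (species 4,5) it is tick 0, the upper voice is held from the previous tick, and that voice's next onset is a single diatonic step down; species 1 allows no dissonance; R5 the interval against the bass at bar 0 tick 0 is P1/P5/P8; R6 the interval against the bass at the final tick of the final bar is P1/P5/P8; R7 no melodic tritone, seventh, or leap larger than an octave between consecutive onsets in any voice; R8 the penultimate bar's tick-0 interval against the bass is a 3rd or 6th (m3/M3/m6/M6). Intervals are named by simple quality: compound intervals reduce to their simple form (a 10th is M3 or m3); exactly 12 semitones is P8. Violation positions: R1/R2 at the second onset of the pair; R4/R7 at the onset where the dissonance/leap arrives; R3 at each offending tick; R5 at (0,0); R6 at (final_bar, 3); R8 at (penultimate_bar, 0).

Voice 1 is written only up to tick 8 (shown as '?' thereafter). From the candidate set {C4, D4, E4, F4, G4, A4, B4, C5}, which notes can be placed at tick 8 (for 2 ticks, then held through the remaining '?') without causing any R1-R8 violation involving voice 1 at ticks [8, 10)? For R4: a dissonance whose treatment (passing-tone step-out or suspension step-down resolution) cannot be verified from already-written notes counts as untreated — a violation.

{A4, E4, G4}

C4: violates R7
D4: violates R4
E4: legal
F4: violates R4,R7
G4: legal
A4: legal
B4: violates R4
C5: violates R1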